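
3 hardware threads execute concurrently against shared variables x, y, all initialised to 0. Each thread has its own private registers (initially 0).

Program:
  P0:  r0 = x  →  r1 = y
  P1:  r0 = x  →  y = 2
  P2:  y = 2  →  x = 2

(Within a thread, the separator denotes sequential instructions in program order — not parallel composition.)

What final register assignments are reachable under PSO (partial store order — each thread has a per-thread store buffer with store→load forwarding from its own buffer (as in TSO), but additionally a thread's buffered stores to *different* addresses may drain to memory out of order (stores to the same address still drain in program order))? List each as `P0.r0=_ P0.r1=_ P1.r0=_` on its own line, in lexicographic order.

P0.r0=0 P0.r1=0 P1.r0=0
P0.r0=0 P0.r1=0 P1.r0=2
P0.r0=0 P0.r1=2 P1.r0=0
P0.r0=0 P0.r1=2 P1.r0=2
P0.r0=2 P0.r1=0 P1.r0=0
P0.r0=2 P0.r1=0 P1.r0=2
P0.r0=2 P0.r1=2 P1.r0=0
P0.r0=2 P0.r1=2 P1.r0=2

outcome vector order: (P0.r0,P0.r1,P1.r0)
|PSO outcomes| = 8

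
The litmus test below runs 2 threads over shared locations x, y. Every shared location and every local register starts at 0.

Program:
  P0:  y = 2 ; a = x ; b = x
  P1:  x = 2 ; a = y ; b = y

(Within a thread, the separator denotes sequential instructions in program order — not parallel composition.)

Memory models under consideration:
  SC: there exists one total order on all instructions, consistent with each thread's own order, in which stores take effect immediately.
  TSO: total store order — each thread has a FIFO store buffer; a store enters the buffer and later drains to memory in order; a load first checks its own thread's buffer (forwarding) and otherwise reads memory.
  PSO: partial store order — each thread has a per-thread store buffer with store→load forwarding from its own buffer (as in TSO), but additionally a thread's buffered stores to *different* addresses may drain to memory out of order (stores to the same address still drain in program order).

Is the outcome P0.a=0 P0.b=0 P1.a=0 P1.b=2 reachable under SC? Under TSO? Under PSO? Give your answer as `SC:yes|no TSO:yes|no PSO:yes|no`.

outcome vector order: (P0.a,P0.b,P1.a,P1.b)
SC: 5 outcomes — {<0 0 2 2>, <0 2 2 2>, <2 2 0 0>, <2 2 0 2>, <2 2 2 2>}
TSO: 9 outcomes — {<0 0 0 0>, <0 0 0 2>, <0 0 2 2>, <0 2 0 0>, <0 2 0 2>, <0 2 2 2>, <2 2 0 0>, <2 2 0 2>, <2 2 2 2>}
PSO: 9 outcomes — {<0 0 0 0>, <0 0 0 2>, <0 0 2 2>, <0 2 0 0>, <0 2 0 2>, <0 2 2 2>, <2 2 0 0>, <2 2 0 2>, <2 2 2 2>}
target <0 0 0 2> ∈ {TSO,PSO}

SC:no TSO:yes PSO:yes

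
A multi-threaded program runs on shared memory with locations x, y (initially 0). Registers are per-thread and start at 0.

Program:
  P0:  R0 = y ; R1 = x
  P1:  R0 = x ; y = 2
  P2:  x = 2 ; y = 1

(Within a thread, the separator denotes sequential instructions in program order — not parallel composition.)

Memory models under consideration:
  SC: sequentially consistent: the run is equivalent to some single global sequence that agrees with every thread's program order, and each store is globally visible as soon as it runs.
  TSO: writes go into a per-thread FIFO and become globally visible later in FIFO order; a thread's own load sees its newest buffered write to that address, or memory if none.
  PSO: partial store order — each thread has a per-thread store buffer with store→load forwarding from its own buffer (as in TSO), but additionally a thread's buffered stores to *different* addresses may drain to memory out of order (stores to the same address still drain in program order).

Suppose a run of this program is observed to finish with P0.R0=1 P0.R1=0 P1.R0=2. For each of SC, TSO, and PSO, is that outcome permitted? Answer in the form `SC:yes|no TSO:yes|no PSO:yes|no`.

SC:no TSO:no PSO:yes

outcome vector order: (P0.R0,P0.R1,P1.R0)
SC (9): 0/0/0; 0/0/2; 0/2/0; 0/2/2; 1/2/0; 1/2/2; 2/0/0; 2/2/0; 2/2/2
TSO (9): 0/0/0; 0/0/2; 0/2/0; 0/2/2; 1/2/0; 1/2/2; 2/0/0; 2/2/0; 2/2/2
PSO (11): 0/0/0; 0/0/2; 0/2/0; 0/2/2; 1/0/0; 1/0/2; 1/2/0; 1/2/2; 2/0/0; 2/2/0; 2/2/2
target 1/0/2 ∈ {PSO}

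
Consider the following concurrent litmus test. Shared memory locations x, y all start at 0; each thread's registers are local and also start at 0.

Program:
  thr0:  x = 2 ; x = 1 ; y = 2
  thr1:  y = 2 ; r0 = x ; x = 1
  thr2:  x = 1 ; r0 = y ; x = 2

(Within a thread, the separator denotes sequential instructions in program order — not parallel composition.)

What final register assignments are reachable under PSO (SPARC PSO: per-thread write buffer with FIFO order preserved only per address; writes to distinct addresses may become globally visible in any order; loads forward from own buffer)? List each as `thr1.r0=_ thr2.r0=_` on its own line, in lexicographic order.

thr1.r0=0 thr2.r0=0
thr1.r0=0 thr2.r0=2
thr1.r0=1 thr2.r0=0
thr1.r0=1 thr2.r0=2
thr1.r0=2 thr2.r0=0
thr1.r0=2 thr2.r0=2

outcome vector order: (thr1.r0,thr2.r0)
|PSO outcomes| = 6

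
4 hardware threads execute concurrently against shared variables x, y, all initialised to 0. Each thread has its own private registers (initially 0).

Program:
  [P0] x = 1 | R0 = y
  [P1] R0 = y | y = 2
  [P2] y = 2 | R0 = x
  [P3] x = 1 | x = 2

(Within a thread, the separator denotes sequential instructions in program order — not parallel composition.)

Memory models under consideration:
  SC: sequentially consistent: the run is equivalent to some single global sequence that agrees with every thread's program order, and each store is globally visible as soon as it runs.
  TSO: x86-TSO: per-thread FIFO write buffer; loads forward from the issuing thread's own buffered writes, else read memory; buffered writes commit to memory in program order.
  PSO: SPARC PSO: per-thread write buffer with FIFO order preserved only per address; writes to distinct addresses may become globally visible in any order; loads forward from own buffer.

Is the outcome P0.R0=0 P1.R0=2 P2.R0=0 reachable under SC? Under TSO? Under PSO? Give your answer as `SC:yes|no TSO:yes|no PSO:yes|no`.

outcome vector order: (P0.R0,P1.R0,P2.R0)
SC: 10 outcomes — {(0,0,1), (0,0,2), (0,2,1), (0,2,2), (2,0,0), (2,0,1), (2,0,2), (2,2,0), (2,2,1), (2,2,2)}
TSO: 12 outcomes — {(0,0,0), (0,0,1), (0,0,2), (0,2,0), (0,2,1), (0,2,2), (2,0,0), (2,0,1), (2,0,2), (2,2,0), (2,2,1), (2,2,2)}
PSO: 12 outcomes — {(0,0,0), (0,0,1), (0,0,2), (0,2,0), (0,2,1), (0,2,2), (2,0,0), (2,0,1), (2,0,2), (2,2,0), (2,2,1), (2,2,2)}
target (0,2,0) ∈ {TSO,PSO}

SC:no TSO:yes PSO:yes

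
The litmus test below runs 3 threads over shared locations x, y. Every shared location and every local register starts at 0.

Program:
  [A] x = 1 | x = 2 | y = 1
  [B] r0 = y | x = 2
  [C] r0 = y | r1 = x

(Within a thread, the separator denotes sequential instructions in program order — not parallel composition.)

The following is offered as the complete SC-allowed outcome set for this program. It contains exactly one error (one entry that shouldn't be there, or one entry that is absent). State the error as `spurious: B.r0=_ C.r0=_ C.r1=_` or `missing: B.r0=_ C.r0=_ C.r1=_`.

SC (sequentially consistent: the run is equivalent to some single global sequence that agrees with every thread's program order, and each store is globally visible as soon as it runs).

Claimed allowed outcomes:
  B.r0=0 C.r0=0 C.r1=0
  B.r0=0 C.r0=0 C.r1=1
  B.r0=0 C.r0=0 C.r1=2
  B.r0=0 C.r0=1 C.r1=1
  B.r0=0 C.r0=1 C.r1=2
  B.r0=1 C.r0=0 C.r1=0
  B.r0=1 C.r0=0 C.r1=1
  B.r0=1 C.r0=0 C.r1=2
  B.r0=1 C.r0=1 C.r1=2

outcome vector order: (B.r0,C.r0,C.r1)
SC: 8 outcomes — {0/0/0, 0/0/1, 0/0/2, 0/1/2, 1/0/0, 1/0/1, 1/0/2, 1/1/2}
claimed∖SC = {0/1/1}

spurious: B.r0=0 C.r0=1 C.r1=1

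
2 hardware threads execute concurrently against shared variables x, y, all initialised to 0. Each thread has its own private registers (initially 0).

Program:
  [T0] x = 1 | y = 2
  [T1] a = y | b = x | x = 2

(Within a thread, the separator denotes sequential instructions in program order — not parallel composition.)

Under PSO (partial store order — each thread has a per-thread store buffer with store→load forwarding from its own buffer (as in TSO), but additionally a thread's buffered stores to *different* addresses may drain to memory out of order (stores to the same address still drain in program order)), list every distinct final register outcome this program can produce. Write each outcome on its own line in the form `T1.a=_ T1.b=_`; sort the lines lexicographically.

T1.a=0 T1.b=0
T1.a=0 T1.b=1
T1.a=2 T1.b=0
T1.a=2 T1.b=1

outcome vector order: (T1.a,T1.b)
|PSO outcomes| = 4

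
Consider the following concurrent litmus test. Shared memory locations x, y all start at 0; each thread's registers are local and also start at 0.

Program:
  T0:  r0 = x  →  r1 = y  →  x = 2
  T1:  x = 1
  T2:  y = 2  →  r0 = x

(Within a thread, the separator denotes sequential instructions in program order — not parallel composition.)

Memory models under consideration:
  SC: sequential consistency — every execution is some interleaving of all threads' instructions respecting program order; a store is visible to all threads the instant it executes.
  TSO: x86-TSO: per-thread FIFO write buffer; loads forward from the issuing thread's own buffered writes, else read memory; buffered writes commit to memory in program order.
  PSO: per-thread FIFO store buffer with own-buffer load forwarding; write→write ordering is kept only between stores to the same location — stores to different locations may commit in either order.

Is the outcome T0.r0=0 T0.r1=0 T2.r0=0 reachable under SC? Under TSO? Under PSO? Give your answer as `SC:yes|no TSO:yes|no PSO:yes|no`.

SC:yes TSO:yes PSO:yes

outcome vector order: (T0.r0,T0.r1,T2.r0)
SC: 11 outcomes — {0/0/0, 0/0/1, 0/0/2, 0/2/0, 0/2/1, 0/2/2, 1/0/1, 1/0/2, 1/2/0, 1/2/1, 1/2/2}
TSO: 12 outcomes — {0/0/0, 0/0/1, 0/0/2, 0/2/0, 0/2/1, 0/2/2, 1/0/0, 1/0/1, 1/0/2, 1/2/0, 1/2/1, 1/2/2}
PSO: 12 outcomes — {0/0/0, 0/0/1, 0/0/2, 0/2/0, 0/2/1, 0/2/2, 1/0/0, 1/0/1, 1/0/2, 1/2/0, 1/2/1, 1/2/2}
target 0/0/0 ∈ {SC,TSO,PSO}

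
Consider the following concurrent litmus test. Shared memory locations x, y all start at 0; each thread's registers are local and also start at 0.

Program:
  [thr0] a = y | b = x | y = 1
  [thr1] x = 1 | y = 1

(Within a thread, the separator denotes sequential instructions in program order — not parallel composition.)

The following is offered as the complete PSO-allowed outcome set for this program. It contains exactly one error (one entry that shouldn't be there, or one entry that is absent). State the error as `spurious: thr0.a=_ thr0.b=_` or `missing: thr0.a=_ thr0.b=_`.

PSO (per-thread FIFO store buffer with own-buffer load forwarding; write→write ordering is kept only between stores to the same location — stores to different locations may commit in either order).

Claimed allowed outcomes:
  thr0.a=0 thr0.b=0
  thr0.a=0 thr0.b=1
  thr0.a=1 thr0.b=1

missing: thr0.a=1 thr0.b=0

outcome vector order: (thr0.a,thr0.b)
PSO: 4 outcomes — {0/0, 0/1, 1/0, 1/1}
PSO∖claimed = {1/0}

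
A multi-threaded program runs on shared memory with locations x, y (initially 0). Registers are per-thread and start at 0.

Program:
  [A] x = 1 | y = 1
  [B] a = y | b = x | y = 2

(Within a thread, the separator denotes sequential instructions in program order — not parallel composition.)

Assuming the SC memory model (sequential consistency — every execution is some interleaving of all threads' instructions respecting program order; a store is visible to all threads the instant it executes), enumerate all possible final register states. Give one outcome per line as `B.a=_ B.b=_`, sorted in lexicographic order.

B.a=0 B.b=0
B.a=0 B.b=1
B.a=1 B.b=1

outcome vector order: (B.a,B.b)
|SC outcomes| = 3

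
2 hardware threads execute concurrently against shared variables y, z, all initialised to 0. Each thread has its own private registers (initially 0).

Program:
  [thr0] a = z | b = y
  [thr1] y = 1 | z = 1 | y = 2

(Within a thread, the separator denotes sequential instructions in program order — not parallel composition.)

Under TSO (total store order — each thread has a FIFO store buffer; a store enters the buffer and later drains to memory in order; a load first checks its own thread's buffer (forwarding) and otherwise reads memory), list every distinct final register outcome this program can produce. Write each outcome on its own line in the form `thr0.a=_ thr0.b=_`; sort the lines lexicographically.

outcome vector order: (thr0.a,thr0.b)
|TSO outcomes| = 5

thr0.a=0 thr0.b=0
thr0.a=0 thr0.b=1
thr0.a=0 thr0.b=2
thr0.a=1 thr0.b=1
thr0.a=1 thr0.b=2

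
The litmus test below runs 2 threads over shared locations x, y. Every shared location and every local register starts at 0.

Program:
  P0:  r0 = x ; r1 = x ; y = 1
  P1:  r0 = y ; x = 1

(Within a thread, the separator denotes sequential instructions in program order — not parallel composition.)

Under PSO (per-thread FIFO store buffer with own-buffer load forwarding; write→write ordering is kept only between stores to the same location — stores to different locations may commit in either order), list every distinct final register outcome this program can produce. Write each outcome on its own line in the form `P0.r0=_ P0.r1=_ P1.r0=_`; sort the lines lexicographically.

P0.r0=0 P0.r1=0 P1.r0=0
P0.r0=0 P0.r1=0 P1.r0=1
P0.r0=0 P0.r1=1 P1.r0=0
P0.r0=1 P0.r1=1 P1.r0=0

outcome vector order: (P0.r0,P0.r1,P1.r0)
|PSO outcomes| = 4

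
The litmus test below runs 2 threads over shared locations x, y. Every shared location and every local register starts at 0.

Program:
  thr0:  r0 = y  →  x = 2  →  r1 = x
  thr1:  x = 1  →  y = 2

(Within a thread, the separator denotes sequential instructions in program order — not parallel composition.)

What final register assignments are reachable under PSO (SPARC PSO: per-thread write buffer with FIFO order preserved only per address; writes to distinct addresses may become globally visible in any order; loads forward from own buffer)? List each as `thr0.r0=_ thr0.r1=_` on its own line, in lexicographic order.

thr0.r0=0 thr0.r1=1
thr0.r0=0 thr0.r1=2
thr0.r0=2 thr0.r1=1
thr0.r0=2 thr0.r1=2

outcome vector order: (thr0.r0,thr0.r1)
|PSO outcomes| = 4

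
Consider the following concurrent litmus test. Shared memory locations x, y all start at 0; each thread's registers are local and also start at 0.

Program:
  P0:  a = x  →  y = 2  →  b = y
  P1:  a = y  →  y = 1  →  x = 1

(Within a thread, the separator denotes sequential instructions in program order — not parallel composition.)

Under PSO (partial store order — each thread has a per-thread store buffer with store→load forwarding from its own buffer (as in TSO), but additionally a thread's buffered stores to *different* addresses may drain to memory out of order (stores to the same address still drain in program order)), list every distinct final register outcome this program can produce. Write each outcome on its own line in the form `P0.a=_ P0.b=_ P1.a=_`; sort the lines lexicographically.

P0.a=0 P0.b=1 P1.a=0
P0.a=0 P0.b=1 P1.a=2
P0.a=0 P0.b=2 P1.a=0
P0.a=0 P0.b=2 P1.a=2
P0.a=1 P0.b=1 P1.a=0
P0.a=1 P0.b=2 P1.a=0

outcome vector order: (P0.a,P0.b,P1.a)
|PSO outcomes| = 6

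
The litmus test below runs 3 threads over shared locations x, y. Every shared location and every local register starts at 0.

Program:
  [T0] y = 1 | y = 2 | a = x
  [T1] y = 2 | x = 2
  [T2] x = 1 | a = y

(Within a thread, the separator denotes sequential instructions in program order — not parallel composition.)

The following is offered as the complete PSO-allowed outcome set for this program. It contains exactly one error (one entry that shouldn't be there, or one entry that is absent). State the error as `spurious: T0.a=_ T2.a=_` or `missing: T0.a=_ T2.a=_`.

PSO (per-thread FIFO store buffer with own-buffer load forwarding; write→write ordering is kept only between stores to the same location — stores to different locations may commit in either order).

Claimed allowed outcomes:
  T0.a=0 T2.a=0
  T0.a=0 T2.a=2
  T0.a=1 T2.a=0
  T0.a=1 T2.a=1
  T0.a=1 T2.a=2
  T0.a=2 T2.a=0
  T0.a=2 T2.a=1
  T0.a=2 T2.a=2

outcome vector order: (T0.a,T2.a)
PSO: 9 outcomes — {00 01 02 10 11 12 20 21 22}
PSO∖claimed = {01}

missing: T0.a=0 T2.a=1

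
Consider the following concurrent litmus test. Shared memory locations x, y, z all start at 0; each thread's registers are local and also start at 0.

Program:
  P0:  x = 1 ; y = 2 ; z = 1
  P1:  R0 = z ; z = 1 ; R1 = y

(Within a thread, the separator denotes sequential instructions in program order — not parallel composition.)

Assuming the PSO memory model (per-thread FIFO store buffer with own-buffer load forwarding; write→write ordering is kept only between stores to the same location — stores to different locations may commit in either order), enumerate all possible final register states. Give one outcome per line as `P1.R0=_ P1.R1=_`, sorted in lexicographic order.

outcome vector order: (P1.R0,P1.R1)
|PSO outcomes| = 4

P1.R0=0 P1.R1=0
P1.R0=0 P1.R1=2
P1.R0=1 P1.R1=0
P1.R0=1 P1.R1=2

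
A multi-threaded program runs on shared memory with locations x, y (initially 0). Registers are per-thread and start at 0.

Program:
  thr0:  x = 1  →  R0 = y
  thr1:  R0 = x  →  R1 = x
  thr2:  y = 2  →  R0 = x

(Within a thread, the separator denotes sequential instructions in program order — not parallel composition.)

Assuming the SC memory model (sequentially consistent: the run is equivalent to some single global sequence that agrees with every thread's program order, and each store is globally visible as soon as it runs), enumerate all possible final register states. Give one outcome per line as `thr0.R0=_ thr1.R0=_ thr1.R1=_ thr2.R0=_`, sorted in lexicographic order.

thr0.R0=0 thr1.R0=0 thr1.R1=0 thr2.R0=1
thr0.R0=0 thr1.R0=0 thr1.R1=1 thr2.R0=1
thr0.R0=0 thr1.R0=1 thr1.R1=1 thr2.R0=1
thr0.R0=2 thr1.R0=0 thr1.R1=0 thr2.R0=0
thr0.R0=2 thr1.R0=0 thr1.R1=0 thr2.R0=1
thr0.R0=2 thr1.R0=0 thr1.R1=1 thr2.R0=0
thr0.R0=2 thr1.R0=0 thr1.R1=1 thr2.R0=1
thr0.R0=2 thr1.R0=1 thr1.R1=1 thr2.R0=0
thr0.R0=2 thr1.R0=1 thr1.R1=1 thr2.R0=1

outcome vector order: (thr0.R0,thr1.R0,thr1.R1,thr2.R0)
|SC outcomes| = 9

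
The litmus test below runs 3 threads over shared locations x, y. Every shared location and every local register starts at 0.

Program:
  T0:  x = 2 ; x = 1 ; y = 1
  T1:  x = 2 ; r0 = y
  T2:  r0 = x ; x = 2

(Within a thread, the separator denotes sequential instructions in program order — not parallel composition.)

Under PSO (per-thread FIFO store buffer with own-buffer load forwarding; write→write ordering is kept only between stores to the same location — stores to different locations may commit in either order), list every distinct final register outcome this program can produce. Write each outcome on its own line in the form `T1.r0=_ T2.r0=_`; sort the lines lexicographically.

T1.r0=0 T2.r0=0
T1.r0=0 T2.r0=1
T1.r0=0 T2.r0=2
T1.r0=1 T2.r0=0
T1.r0=1 T2.r0=1
T1.r0=1 T2.r0=2

outcome vector order: (T1.r0,T2.r0)
|PSO outcomes| = 6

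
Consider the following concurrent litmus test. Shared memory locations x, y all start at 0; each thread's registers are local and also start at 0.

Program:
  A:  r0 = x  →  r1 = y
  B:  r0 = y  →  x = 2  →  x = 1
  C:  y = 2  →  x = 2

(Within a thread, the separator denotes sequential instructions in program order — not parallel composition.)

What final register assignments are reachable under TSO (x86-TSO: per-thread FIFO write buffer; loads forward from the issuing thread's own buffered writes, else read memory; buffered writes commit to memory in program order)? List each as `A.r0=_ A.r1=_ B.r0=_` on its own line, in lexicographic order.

outcome vector order: (A.r0,A.r1,B.r0)
|TSO outcomes| = 10

A.r0=0 A.r1=0 B.r0=0
A.r0=0 A.r1=0 B.r0=2
A.r0=0 A.r1=2 B.r0=0
A.r0=0 A.r1=2 B.r0=2
A.r0=1 A.r1=0 B.r0=0
A.r0=1 A.r1=2 B.r0=0
A.r0=1 A.r1=2 B.r0=2
A.r0=2 A.r1=0 B.r0=0
A.r0=2 A.r1=2 B.r0=0
A.r0=2 A.r1=2 B.r0=2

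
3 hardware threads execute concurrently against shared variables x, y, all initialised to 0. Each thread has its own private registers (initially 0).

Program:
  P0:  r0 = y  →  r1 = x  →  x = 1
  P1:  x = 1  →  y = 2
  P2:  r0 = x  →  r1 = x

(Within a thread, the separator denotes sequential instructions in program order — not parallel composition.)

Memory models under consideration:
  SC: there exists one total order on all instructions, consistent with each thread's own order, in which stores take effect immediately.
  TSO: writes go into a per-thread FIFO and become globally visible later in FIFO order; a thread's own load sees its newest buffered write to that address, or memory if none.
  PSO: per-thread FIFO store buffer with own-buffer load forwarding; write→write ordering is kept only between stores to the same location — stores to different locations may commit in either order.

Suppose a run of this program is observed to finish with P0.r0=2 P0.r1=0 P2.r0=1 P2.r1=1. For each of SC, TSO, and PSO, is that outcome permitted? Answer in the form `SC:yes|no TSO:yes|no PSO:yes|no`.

outcome vector order: (P0.r0,P0.r1,P2.r0,P2.r1)
under SC → <0 0 0 0> <0 0 0 1> <0 0 1 1> <0 1 0 0> <0 1 0 1> <0 1 1 1> <2 1 0 0> <2 1 0 1> <2 1 1 1>
under TSO → <0 0 0 0> <0 0 0 1> <0 0 1 1> <0 1 0 0> <0 1 0 1> <0 1 1 1> <2 1 0 0> <2 1 0 1> <2 1 1 1>
under PSO → <0 0 0 0> <0 0 0 1> <0 0 1 1> <0 1 0 0> <0 1 0 1> <0 1 1 1> <2 0 0 0> <2 0 0 1> <2 0 1 1> <2 1 0 0> <2 1 0 1> <2 1 1 1>
target <2 0 1 1> ∈ {PSO}

SC:no TSO:no PSO:yes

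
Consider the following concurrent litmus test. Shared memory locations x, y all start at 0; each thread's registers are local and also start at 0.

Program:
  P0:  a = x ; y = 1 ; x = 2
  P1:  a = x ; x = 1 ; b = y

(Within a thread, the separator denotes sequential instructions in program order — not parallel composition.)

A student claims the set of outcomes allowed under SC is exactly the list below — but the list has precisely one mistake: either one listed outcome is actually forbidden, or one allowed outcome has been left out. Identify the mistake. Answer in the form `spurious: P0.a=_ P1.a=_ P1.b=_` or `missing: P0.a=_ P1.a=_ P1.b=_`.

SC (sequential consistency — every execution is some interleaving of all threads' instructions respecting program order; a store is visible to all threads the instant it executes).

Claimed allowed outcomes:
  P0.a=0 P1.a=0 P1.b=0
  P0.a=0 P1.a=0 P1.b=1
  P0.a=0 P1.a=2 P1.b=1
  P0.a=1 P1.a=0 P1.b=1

outcome vector order: (P0.a,P1.a,P1.b)
SC (5): 0/0/0 0/0/1 0/2/1 1/0/0 1/0/1
SC∖claimed = {1/0/0}

missing: P0.a=1 P1.a=0 P1.b=0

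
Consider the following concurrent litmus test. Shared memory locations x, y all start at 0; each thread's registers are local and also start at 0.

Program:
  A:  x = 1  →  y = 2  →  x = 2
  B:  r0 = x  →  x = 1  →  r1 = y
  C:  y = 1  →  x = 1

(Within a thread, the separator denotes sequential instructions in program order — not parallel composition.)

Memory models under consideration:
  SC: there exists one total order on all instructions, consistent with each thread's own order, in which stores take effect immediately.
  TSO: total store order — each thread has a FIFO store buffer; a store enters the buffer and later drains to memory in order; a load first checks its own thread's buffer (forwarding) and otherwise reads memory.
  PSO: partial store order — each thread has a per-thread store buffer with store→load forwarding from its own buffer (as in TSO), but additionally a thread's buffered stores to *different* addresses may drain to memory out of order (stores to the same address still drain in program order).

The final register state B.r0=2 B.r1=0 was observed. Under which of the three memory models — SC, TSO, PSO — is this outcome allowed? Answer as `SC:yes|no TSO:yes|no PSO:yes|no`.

outcome vector order: (B.r0,B.r1)
SC (8): (0,0) (0,1) (0,2) (1,0) (1,1) (1,2) (2,1) (2,2)
TSO (8): (0,0) (0,1) (0,2) (1,0) (1,1) (1,2) (2,1) (2,2)
PSO (9): (0,0) (0,1) (0,2) (1,0) (1,1) (1,2) (2,0) (2,1) (2,2)
target (2,0) ∈ {PSO}

SC:no TSO:no PSO:yes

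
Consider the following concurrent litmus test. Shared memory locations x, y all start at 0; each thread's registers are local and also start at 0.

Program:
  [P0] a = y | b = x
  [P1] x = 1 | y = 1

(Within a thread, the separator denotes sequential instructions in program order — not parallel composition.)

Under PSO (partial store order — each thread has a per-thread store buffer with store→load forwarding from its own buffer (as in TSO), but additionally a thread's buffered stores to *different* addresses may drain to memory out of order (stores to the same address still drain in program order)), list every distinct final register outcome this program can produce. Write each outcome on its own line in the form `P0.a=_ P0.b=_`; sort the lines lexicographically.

P0.a=0 P0.b=0
P0.a=0 P0.b=1
P0.a=1 P0.b=0
P0.a=1 P0.b=1

outcome vector order: (P0.a,P0.b)
|PSO outcomes| = 4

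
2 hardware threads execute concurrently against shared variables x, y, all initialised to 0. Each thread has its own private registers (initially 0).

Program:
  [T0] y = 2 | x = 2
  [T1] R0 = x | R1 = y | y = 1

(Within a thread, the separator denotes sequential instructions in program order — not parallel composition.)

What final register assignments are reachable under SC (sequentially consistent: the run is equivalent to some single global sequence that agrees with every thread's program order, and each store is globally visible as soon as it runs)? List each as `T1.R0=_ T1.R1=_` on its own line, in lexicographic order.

T1.R0=0 T1.R1=0
T1.R0=0 T1.R1=2
T1.R0=2 T1.R1=2

outcome vector order: (T1.R0,T1.R1)
|SC outcomes| = 3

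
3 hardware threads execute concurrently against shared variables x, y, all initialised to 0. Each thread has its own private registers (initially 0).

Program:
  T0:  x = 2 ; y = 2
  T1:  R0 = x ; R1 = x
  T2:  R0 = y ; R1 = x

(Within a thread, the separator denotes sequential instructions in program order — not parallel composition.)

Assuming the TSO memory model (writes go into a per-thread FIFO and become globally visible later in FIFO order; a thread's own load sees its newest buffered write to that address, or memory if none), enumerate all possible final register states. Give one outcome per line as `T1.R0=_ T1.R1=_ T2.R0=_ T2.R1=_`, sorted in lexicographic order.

T1.R0=0 T1.R1=0 T2.R0=0 T2.R1=0
T1.R0=0 T1.R1=0 T2.R0=0 T2.R1=2
T1.R0=0 T1.R1=0 T2.R0=2 T2.R1=2
T1.R0=0 T1.R1=2 T2.R0=0 T2.R1=0
T1.R0=0 T1.R1=2 T2.R0=0 T2.R1=2
T1.R0=0 T1.R1=2 T2.R0=2 T2.R1=2
T1.R0=2 T1.R1=2 T2.R0=0 T2.R1=0
T1.R0=2 T1.R1=2 T2.R0=0 T2.R1=2
T1.R0=2 T1.R1=2 T2.R0=2 T2.R1=2

outcome vector order: (T1.R0,T1.R1,T2.R0,T2.R1)
|TSO outcomes| = 9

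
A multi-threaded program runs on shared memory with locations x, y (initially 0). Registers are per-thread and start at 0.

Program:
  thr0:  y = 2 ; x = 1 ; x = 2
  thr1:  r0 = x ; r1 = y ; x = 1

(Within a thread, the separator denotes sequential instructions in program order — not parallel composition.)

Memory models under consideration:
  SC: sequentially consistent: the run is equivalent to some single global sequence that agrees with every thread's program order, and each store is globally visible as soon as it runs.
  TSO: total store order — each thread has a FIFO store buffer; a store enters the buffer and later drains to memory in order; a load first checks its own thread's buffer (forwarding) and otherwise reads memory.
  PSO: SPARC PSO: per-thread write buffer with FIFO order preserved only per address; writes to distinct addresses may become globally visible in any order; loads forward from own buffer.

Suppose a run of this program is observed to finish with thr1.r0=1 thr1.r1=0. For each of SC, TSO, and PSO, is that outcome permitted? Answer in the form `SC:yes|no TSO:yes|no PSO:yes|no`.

outcome vector order: (thr1.r0,thr1.r1)
SC: 4 outcomes — {00; 02; 12; 22}
TSO: 4 outcomes — {00; 02; 12; 22}
PSO: 6 outcomes — {00; 02; 10; 12; 20; 22}
target 10 ∈ {PSO}

SC:no TSO:no PSO:yes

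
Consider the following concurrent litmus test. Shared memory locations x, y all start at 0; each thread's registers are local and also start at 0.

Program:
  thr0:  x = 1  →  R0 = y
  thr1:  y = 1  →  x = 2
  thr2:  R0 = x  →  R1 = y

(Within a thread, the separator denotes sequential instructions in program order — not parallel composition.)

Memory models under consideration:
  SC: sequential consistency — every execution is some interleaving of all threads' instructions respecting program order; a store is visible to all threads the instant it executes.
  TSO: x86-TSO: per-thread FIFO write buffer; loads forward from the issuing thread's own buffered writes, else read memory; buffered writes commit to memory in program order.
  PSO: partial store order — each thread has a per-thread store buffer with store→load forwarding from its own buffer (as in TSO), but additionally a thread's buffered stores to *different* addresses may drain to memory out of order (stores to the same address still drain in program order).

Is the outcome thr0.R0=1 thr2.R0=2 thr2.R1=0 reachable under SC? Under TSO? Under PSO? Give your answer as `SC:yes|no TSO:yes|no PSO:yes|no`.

outcome vector order: (thr0.R0,thr2.R0,thr2.R1)
under SC → 0/0/0 0/0/1 0/1/0 0/1/1 0/2/1 1/0/0 1/0/1 1/1/0 1/1/1 1/2/1
under TSO → 0/0/0 0/0/1 0/1/0 0/1/1 0/2/1 1/0/0 1/0/1 1/1/0 1/1/1 1/2/1
under PSO → 0/0/0 0/0/1 0/1/0 0/1/1 0/2/0 0/2/1 1/0/0 1/0/1 1/1/0 1/1/1 1/2/0 1/2/1
target 1/2/0 ∈ {PSO}

SC:no TSO:no PSO:yes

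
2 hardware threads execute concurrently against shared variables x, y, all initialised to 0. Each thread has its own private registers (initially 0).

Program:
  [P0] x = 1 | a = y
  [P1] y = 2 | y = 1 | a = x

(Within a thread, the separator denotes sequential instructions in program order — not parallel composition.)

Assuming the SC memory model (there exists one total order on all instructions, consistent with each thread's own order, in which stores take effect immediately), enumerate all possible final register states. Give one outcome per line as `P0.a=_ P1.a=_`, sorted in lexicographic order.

outcome vector order: (P0.a,P1.a)
|SC outcomes| = 4

P0.a=0 P1.a=1
P0.a=1 P1.a=0
P0.a=1 P1.a=1
P0.a=2 P1.a=1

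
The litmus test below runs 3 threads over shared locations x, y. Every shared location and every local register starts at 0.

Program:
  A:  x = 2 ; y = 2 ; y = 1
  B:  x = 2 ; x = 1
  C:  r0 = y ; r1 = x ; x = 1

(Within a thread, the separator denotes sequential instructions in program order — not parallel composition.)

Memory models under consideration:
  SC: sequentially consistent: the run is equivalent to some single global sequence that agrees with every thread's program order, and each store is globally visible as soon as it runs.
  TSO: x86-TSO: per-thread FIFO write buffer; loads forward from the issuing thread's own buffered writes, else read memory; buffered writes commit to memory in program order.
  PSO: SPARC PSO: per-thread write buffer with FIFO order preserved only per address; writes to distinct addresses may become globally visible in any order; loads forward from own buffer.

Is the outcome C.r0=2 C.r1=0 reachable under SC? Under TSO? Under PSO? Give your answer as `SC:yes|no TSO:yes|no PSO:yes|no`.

SC:no TSO:no PSO:yes

outcome vector order: (C.r0,C.r1)
SC (7): (0,0); (0,1); (0,2); (1,1); (1,2); (2,1); (2,2)
TSO (7): (0,0); (0,1); (0,2); (1,1); (1,2); (2,1); (2,2)
PSO (9): (0,0); (0,1); (0,2); (1,0); (1,1); (1,2); (2,0); (2,1); (2,2)
target (2,0) ∈ {PSO}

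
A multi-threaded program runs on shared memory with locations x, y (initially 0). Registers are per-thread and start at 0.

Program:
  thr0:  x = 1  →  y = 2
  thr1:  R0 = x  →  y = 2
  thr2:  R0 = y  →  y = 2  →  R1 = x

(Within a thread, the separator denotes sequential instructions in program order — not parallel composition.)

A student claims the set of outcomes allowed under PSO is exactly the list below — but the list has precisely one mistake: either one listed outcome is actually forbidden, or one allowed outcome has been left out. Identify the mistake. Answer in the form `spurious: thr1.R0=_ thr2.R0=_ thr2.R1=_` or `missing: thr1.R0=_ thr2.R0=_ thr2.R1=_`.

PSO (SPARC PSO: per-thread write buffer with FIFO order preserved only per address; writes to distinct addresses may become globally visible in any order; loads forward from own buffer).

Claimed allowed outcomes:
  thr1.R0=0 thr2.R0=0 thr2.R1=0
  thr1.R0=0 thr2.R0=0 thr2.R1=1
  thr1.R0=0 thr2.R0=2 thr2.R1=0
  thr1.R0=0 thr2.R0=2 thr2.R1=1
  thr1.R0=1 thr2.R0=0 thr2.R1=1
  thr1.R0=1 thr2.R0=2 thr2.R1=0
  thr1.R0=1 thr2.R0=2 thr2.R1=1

outcome vector order: (thr1.R0,thr2.R0,thr2.R1)
PSO (8): (0,0,0) (0,0,1) (0,2,0) (0,2,1) (1,0,0) (1,0,1) (1,2,0) (1,2,1)
PSO∖claimed = {(1,0,0)}

missing: thr1.R0=1 thr2.R0=0 thr2.R1=0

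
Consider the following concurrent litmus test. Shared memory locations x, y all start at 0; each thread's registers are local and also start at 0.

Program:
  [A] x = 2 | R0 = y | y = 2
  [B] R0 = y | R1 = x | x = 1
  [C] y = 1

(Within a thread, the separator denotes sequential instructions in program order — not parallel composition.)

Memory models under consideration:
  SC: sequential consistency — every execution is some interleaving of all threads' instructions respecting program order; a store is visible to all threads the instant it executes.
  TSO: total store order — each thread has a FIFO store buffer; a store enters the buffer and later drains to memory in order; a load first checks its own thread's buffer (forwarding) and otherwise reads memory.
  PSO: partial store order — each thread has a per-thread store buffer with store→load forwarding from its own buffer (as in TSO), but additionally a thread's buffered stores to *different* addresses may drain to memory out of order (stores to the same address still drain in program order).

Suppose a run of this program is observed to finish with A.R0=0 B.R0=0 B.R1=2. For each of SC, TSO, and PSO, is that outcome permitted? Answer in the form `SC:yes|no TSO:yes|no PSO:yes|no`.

SC:yes TSO:yes PSO:yes

outcome vector order: (A.R0,B.R0,B.R1)
[SC] allowed = {(0,0,0); (0,0,2); (0,1,2); (0,2,2); (1,0,0); (1,0,2); (1,1,0); (1,1,2); (1,2,2)}
[TSO] allowed = {(0,0,0); (0,0,2); (0,1,0); (0,1,2); (0,2,2); (1,0,0); (1,0,2); (1,1,0); (1,1,2); (1,2,2)}
[PSO] allowed = {(0,0,0); (0,0,2); (0,1,0); (0,1,2); (0,2,0); (0,2,2); (1,0,0); (1,0,2); (1,1,0); (1,1,2); (1,2,0); (1,2,2)}
target (0,0,2) ∈ {SC,TSO,PSO}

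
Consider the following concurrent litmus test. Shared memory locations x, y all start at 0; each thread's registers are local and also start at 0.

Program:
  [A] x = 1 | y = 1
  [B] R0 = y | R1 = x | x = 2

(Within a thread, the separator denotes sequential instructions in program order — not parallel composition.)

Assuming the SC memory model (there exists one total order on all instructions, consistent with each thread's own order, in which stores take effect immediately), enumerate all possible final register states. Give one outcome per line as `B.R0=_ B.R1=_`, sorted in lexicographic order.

B.R0=0 B.R1=0
B.R0=0 B.R1=1
B.R0=1 B.R1=1

outcome vector order: (B.R0,B.R1)
|SC outcomes| = 3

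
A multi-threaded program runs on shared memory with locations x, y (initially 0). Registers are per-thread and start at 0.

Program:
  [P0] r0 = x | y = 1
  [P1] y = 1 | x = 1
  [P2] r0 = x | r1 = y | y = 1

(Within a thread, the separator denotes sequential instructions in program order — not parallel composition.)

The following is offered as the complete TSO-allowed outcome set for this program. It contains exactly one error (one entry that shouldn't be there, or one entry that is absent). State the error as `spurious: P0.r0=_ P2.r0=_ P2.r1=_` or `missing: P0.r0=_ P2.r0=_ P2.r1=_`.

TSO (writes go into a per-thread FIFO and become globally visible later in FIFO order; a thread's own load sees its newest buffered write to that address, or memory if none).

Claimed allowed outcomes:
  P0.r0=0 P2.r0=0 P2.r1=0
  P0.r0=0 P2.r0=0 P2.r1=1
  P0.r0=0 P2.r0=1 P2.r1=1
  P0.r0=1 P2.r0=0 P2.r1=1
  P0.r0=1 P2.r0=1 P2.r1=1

outcome vector order: (P0.r0,P2.r0,P2.r1)
TSO (6): (0,0,0), (0,0,1), (0,1,1), (1,0,0), (1,0,1), (1,1,1)
TSO∖claimed = {(1,0,0)}

missing: P0.r0=1 P2.r0=0 P2.r1=0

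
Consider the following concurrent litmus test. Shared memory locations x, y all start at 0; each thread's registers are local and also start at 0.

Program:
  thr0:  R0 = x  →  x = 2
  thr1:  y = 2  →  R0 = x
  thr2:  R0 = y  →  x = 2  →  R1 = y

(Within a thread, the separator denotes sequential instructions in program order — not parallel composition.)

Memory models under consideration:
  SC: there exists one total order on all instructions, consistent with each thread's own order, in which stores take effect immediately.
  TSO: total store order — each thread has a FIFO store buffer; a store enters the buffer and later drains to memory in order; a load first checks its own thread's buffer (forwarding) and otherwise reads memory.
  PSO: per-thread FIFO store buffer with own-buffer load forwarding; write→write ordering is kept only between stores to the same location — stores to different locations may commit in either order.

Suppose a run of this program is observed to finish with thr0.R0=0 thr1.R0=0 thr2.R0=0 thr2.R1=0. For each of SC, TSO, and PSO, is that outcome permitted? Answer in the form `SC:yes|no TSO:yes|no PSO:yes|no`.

SC:no TSO:yes PSO:yes

outcome vector order: (thr0.R0,thr1.R0,thr2.R0,thr2.R1)
SC (10): (0,0,0,2); (0,0,2,2); (0,2,0,0); (0,2,0,2); (0,2,2,2); (2,0,0,2); (2,0,2,2); (2,2,0,0); (2,2,0,2); (2,2,2,2)
TSO (12): (0,0,0,0); (0,0,0,2); (0,0,2,2); (0,2,0,0); (0,2,0,2); (0,2,2,2); (2,0,0,0); (2,0,0,2); (2,0,2,2); (2,2,0,0); (2,2,0,2); (2,2,2,2)
PSO (12): (0,0,0,0); (0,0,0,2); (0,0,2,2); (0,2,0,0); (0,2,0,2); (0,2,2,2); (2,0,0,0); (2,0,0,2); (2,0,2,2); (2,2,0,0); (2,2,0,2); (2,2,2,2)
target (0,0,0,0) ∈ {TSO,PSO}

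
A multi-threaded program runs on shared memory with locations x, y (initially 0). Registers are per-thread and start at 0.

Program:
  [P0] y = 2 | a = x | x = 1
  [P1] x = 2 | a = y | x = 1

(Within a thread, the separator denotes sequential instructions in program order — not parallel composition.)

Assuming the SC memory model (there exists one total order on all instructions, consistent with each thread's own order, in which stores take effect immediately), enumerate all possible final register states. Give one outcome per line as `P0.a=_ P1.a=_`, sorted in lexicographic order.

P0.a=0 P1.a=2
P0.a=1 P1.a=0
P0.a=1 P1.a=2
P0.a=2 P1.a=0
P0.a=2 P1.a=2

outcome vector order: (P0.a,P1.a)
|SC outcomes| = 5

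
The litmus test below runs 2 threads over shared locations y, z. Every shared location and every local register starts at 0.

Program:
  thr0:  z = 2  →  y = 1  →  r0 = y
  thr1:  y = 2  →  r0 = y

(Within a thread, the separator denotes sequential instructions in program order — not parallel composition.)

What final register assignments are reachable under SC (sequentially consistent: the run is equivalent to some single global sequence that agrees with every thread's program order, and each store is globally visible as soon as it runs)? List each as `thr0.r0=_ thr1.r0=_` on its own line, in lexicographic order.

thr0.r0=1 thr1.r0=1
thr0.r0=1 thr1.r0=2
thr0.r0=2 thr1.r0=2

outcome vector order: (thr0.r0,thr1.r0)
|SC outcomes| = 3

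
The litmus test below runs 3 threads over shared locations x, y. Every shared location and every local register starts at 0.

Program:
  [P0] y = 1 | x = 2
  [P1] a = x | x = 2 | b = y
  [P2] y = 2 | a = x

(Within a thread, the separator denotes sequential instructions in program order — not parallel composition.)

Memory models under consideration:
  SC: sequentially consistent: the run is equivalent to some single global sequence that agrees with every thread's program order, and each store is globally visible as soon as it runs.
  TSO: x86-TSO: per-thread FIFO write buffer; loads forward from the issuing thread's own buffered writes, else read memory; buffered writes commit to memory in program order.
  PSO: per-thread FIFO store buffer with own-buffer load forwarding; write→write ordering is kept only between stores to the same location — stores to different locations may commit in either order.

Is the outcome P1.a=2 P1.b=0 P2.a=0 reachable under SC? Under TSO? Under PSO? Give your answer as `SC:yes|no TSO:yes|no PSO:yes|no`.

SC:no TSO:no PSO:yes

outcome vector order: (P1.a,P1.b,P2.a)
[SC] allowed = {0/0/2, 0/1/0, 0/1/2, 0/2/0, 0/2/2, 2/1/0, 2/1/2, 2/2/0, 2/2/2}
[TSO] allowed = {0/0/0, 0/0/2, 0/1/0, 0/1/2, 0/2/0, 0/2/2, 2/1/0, 2/1/2, 2/2/0, 2/2/2}
[PSO] allowed = {0/0/0, 0/0/2, 0/1/0, 0/1/2, 0/2/0, 0/2/2, 2/0/0, 2/0/2, 2/1/0, 2/1/2, 2/2/0, 2/2/2}
target 2/0/0 ∈ {PSO}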